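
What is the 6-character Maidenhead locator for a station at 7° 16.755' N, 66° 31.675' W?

Add 180° to longitude and 90° to latitude: 113.4721, 97.2793.
Field (20°×10°, letters A–R): 113.4721/20 → 5 → F, 97.2793/10 → 9 → J; chars FJ.
Square (2°×1°, digits 0–9): 13.4721/2 → 6, 7.2793/1 → 7; chars 67.
Subsquare (5′×2.5′, letters a–x): 1.4721/0.0833333 → 17 → r, 0.2793/0.0416667 → 6 → g; chars rg.

FJ67rg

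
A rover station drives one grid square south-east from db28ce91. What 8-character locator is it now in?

DB28de00

Longitude extended square 9; +1 → 10, wraps to 0, carry into subsquare.
Longitude subsquare c = 2; +1 → 3 = d.
Latitude extended square 1; −1 → 0.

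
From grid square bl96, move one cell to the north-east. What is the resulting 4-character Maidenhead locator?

CL07

Longitude square 9; +1 → 10, wraps to 0, carry into field.
Longitude field B = 1; +1 → 2 = C.
Latitude square 6; +1 → 7.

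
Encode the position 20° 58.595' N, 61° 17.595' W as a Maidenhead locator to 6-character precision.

FL90ix

Shift to the Maidenhead origin (180°W, 90°S): lon 118.7067, lat 110.9766.
Field: 118.7067/20 → 5 → F, 110.9766/10 → 11 → L; chars FL.
Square: 18.7067/2 → 9, 0.9766/1 → 0; chars 90.
Subsquare: 0.7067/0.0833333 → 8 → i, 0.9766/0.0416667 → 23 → x; chars ix.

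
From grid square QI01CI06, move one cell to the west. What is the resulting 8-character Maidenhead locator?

Longitude extended square 0; −1 → -1, wraps to 9, carry into subsquare.
Longitude subsquare c = 2; −1 → 1 = b.
The latitude characters are unchanged.

QI01bi96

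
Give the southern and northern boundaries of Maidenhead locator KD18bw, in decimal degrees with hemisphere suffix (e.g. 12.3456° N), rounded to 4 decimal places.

51.0833° S, 51.0417° S

Field K=10, D=3: +10·20° lon, +3·10° lat → SW at lon 20°, lat -60°.
Square 1, 8: +1·2° lon, +8·1° lat → SW at lon 22°, lat -52°.
Subsquare b=1, w=22: +1·0.0833333° lon, +22·0.0416667° lat → SW at lon 22.0833°, lat -51.0833°.
Cell spans 0.0833333° lon × 0.0416667° lat.
south 51.0833° S, north 51.0417° S.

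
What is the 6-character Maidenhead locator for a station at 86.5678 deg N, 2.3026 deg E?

Shift to the Maidenhead origin (180°W, 90°S): lon 182.3026, lat 176.5678.
Field: lon ⌊182.3026/20⌋ = 9 → J; lat ⌊176.5678/10⌋ = 17 → R.
Square: lon ⌊2.3026/2⌋ = 1; lat ⌊6.5678/1⌋ = 6.
Subsquare: lon ⌊0.3026/0.0833333⌋ = 3 → d; lat ⌊0.5678/0.0416667⌋ = 13 → n.

JR16dn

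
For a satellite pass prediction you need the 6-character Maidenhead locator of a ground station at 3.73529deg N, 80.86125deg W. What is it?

Shift to the Maidenhead origin (180°W, 90°S): lon 99.1388, lat 93.7353.
Field (20°×10°, letters A–R): lon ⌊99.1388/20⌋ = 4 → E; lat ⌊93.7353/10⌋ = 9 → J.
Square (2°×1°, digits 0–9): lon ⌊19.1388/2⌋ = 9; lat ⌊3.7353/1⌋ = 3.
Subsquare (5′×2.5′, letters a–x): lon ⌊1.1388/0.0833333⌋ = 13 → n; lat ⌊0.7353/0.0416667⌋ = 17 → r.

EJ93nr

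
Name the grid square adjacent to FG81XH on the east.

FG91ah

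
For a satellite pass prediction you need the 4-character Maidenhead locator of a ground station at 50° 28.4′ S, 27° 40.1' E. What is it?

Offset from 180°W / 90°S: lon 207.67°, lat 39.53°.
Field (20°×10°, letters A–R): lon ⌊207.67/20⌋ = 10 → K; lat ⌊39.53/10⌋ = 3 → D.
Square (2°×1°, digits 0–9): lon ⌊7.67/2⌋ = 3; lat ⌊9.53/1⌋ = 9.

KD39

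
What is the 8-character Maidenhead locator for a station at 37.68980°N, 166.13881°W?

AM67wq35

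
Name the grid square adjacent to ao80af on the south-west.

AO70xe

Longitude subsquare a = 0; −1 → -1, wraps to 23 = x, carry into square.
Longitude square 8; −1 → 7.
Latitude subsquare f = 5; −1 → 4 = e.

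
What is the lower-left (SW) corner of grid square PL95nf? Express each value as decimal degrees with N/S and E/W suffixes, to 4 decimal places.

Field P=15, L=11: +15·20° lon, +11·10° lat → SW at lon 120°, lat 20°.
Square 9, 5: +9·2° lon, +5·1° lat → SW at lon 138°, lat 25°.
Subsquare n=13, f=5: +13·0.0833333° lon, +5·0.0416667° lat → SW at lon 139.083°, lat 25.2083°.
latitude 25.2083° N, longitude 139.0833° E.

25.2083° N, 139.0833° E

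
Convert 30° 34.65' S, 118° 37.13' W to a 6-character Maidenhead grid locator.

Shift to the Maidenhead origin (180°W, 90°S): lon 61.3812, lat 59.4225.
Field (20°×10°, letters A–R): lon ⌊61.3812/20⌋ = 3 → D; lat ⌊59.4225/10⌋ = 5 → F.
Square (2°×1°, digits 0–9): lon ⌊1.3812/2⌋ = 0; lat ⌊9.4225/1⌋ = 9.
Subsquare (5′×2.5′, letters a–x): lon ⌊1.3812/0.0833333⌋ = 16 → q; lat ⌊0.4225/0.0416667⌋ = 10 → k.

DF09qk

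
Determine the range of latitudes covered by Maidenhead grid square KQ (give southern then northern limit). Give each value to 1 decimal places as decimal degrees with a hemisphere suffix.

Field K=10, Q=16: +10·20° lon, +16·10° lat → SW at lon 20°, lat 70°.
Cell spans 20° lon × 10° lat.
south 70.0° N, north 80.0° N.

70.0° N, 80.0° N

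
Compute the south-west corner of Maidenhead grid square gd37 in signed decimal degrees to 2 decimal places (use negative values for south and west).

-53.00, -54.00

Field G=6, D=3: +6·20° lon, +3·10° lat → SW at lon -60°, lat -60°.
Square 3, 7: +3·2° lon, +7·1° lat → SW at lon -54°, lat -53°.
latitude -53.00, longitude -54.00.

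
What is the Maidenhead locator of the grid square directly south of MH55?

MH54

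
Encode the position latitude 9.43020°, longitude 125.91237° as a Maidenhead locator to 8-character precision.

PJ29wk93

Offset from 180°W / 90°S: lon 305.91237°, lat 99.43020°.
Field: lon ⌊305.91237/20⌋ = 15 → P; lat ⌊99.43020/10⌋ = 9 → J.
Square: lon ⌊5.91237/2⌋ = 2; lat ⌊9.43020/1⌋ = 9.
Subsquare: lon ⌊1.91237/0.0833333⌋ = 22 → w; lat ⌊0.43020/0.0416667⌋ = 10 → k.
Extended square: lon ⌊0.07904/0.00833333⌋ = 9; lat ⌊0.01353/0.00416667⌋ = 3.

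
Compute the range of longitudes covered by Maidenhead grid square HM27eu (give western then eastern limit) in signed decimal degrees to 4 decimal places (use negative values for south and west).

-35.6667, -35.5833

Field H=7, M=12: +7·20° lon, +12·10° lat → SW at lon -40°, lat 30°.
Square 2, 7: +2·2° lon, +7·1° lat → SW at lon -36°, lat 37°.
Subsquare e=4, u=20: +4·0.0833333° lon, +20·0.0416667° lat → SW at lon -35.6667°, lat 37.8333°.
Cell spans 0.0833333° lon × 0.0416667° lat.
west -35.6667, east -35.5833.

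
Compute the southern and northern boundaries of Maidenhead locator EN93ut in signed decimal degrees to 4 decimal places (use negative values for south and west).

43.7917, 43.8333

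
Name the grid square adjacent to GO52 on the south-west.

Longitude square 5; −1 → 4.
Latitude square 2; −1 → 1.

GO41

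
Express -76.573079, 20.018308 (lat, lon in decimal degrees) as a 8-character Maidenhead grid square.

Add 180° to longitude and 90° to latitude: 200.01831, 13.42692.
Field: lon ⌊200.01831/20⌋ = 10 → K; lat ⌊13.42692/10⌋ = 1 → B.
Square: lon ⌊0.01831/2⌋ = 0; lat ⌊3.42692/1⌋ = 3.
Subsquare: lon ⌊0.01831/0.0833333⌋ = 0 → a; lat ⌊0.42692/0.0416667⌋ = 10 → k.
Extended square: lon ⌊0.01831/0.00833333⌋ = 2; lat ⌊0.01025/0.00416667⌋ = 2.

KB03ak22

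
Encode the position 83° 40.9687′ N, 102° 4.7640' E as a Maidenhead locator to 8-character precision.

OR13aq93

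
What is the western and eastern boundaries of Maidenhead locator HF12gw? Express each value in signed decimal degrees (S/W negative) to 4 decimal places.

-37.5000, -37.4167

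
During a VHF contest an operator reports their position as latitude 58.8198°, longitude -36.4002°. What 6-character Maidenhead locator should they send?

HO18tt

Shift to the Maidenhead origin (180°W, 90°S): lon 143.5998, lat 148.8198.
Field: lon ⌊143.5998/20⌋ = 7 → H; lat ⌊148.8198/10⌋ = 14 → O.
Square: lon ⌊3.5998/2⌋ = 1; lat ⌊8.8198/1⌋ = 8.
Subsquare: lon ⌊1.5998/0.0833333⌋ = 19 → t; lat ⌊0.8198/0.0416667⌋ = 19 → t.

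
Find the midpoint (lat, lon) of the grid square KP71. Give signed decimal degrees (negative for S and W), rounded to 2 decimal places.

61.50, 35.00

Field K=10, P=15: +10·20° lon, +15·10° lat → SW at lon 20°, lat 60°.
Square 7, 1: +7·2° lon, +1·1° lat → SW at lon 34°, lat 61°.
Cell spans 2° lon × 1° lat. Centre is SW corner plus half of each.
latitude 61.50, longitude 35.00.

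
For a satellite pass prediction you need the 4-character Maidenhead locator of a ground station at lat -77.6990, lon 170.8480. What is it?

RB52

Offset from 180°W / 90°S: lon 350.85°, lat 12.30°.
Field (20°×10°, letters A–R): 350.85/20 → 17 → R, 12.30/10 → 1 → B; chars RB.
Square (2°×1°, digits 0–9): 10.85/2 → 5, 2.30/1 → 2; chars 52.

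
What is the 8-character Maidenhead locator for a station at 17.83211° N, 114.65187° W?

DK27qt19

Offset from 180°W / 90°S: lon 65.34813°, lat 107.83211°.
Field: lon ⌊65.34813/20⌋ = 3 → D; lat ⌊107.83211/10⌋ = 10 → K.
Square: lon ⌊5.34813/2⌋ = 2; lat ⌊7.83211/1⌋ = 7.
Subsquare: lon ⌊1.34813/0.0833333⌋ = 16 → q; lat ⌊0.83211/0.0416667⌋ = 19 → t.
Extended square: lon ⌊0.01480/0.00833333⌋ = 1; lat ⌊0.04044/0.00416667⌋ = 9.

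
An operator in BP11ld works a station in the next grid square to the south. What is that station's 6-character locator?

BP11lc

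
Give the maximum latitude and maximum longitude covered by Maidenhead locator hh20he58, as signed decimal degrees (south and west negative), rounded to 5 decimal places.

Field H=7, H=7: +7·20° lon, +7·10° lat → SW at lon -40°, lat -20°.
Square 2, 0: +2·2° lon, +0·1° lat → SW at lon -36°, lat -20°.
Subsquare h=7, e=4: +7·0.0833333° lon, +4·0.0416667° lat → SW at lon -35.4167°, lat -19.8333°.
Extended square 5, 8: +5·0.00833333° lon, +8·0.00416667° lat → SW at lon -35.375°, lat -19.8°.
Cell spans 0.00833333° lon × 0.00416667° lat. NE corner is SW corner plus one full cell.
latitude -19.79583, longitude -35.36667.

-19.79583, -35.36667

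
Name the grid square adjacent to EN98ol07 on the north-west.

Longitude extended square 0; −1 → -1, wraps to 9, carry into subsquare.
Longitude subsquare o = 14; −1 → 13 = n.
Latitude extended square 7; +1 → 8.

EN98nl98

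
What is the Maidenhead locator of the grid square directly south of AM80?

AL89

Latitude square 0; −1 → -1, wraps to 9, carry into field.
Latitude field M = 12; −1 → 11 = L.
The longitude characters are unchanged.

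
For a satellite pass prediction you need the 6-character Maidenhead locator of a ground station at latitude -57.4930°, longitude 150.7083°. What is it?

Add 180° to longitude and 90° to latitude: 330.7083, 32.5070.
Field: 330.7083/20 → 16 → Q, 32.5070/10 → 3 → D; chars QD.
Square: 10.7083/2 → 5, 2.5070/1 → 2; chars 52.
Subsquare: 0.7083/0.0833333 → 8 → i, 0.5070/0.0416667 → 12 → m; chars im.

QD52im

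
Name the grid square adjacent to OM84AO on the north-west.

OM74xp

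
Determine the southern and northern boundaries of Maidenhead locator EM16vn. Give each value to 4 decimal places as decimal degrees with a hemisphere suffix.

36.5417° N, 36.5833° N

Field E=4, M=12: +4·20° lon, +12·10° lat → SW at lon -100°, lat 30°.
Square 1, 6: +1·2° lon, +6·1° lat → SW at lon -98°, lat 36°.
Subsquare v=21, n=13: +21·0.0833333° lon, +13·0.0416667° lat → SW at lon -96.25°, lat 36.5417°.
Cell spans 0.0833333° lon × 0.0416667° lat.
south 36.5417° N, north 36.5833° N.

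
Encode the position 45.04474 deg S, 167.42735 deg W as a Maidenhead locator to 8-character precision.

Offset from 180°W / 90°S: lon 12.57265°, lat 44.95526°.
Field: lon ⌊12.57265/20⌋ = 0 → A; lat ⌊44.95526/10⌋ = 4 → E.
Square: lon ⌊12.57265/2⌋ = 6; lat ⌊4.95526/1⌋ = 4.
Subsquare: lon ⌊0.57265/0.0833333⌋ = 6 → g; lat ⌊0.95526/0.0416667⌋ = 22 → w.
Extended square: lon ⌊0.07265/0.00833333⌋ = 8; lat ⌊0.03859/0.00416667⌋ = 9.

AE64gw89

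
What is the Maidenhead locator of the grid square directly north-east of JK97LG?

JK97mh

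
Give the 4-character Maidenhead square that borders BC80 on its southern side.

Latitude square 0; −1 → -1, wraps to 9, carry into field.
Latitude field C = 2; −1 → 1 = B.
The longitude characters are unchanged.

BB89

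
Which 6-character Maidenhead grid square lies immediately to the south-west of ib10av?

IB00xu

Longitude subsquare a = 0; −1 → -1, wraps to 23 = x, carry into square.
Longitude square 1; −1 → 0.
Latitude subsquare v = 21; −1 → 20 = u.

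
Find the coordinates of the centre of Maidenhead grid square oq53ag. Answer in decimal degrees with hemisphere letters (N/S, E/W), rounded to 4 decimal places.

73.2708° N, 110.0417° E

Field O=14, Q=16: +14·20° lon, +16·10° lat → SW at lon 100°, lat 70°.
Square 5, 3: +5·2° lon, +3·1° lat → SW at lon 110°, lat 73°.
Subsquare a=0, g=6: +0·0.0833333° lon, +6·0.0416667° lat → SW at lon 110°, lat 73.25°.
Cell spans 0.0833333° lon × 0.0416667° lat. Centre is SW corner plus half of each.
latitude 73.2708° N, longitude 110.0417° E.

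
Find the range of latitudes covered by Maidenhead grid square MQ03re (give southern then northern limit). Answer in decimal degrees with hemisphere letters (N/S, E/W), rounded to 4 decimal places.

Field M=12, Q=16: +12·20° lon, +16·10° lat → SW at lon 60°, lat 70°.
Square 0, 3: +0·2° lon, +3·1° lat → SW at lon 60°, lat 73°.
Subsquare r=17, e=4: +17·0.0833333° lon, +4·0.0416667° lat → SW at lon 61.4167°, lat 73.1667°.
Cell spans 0.0833333° lon × 0.0416667° lat.
south 73.1667° N, north 73.2083° N.

73.1667° N, 73.2083° N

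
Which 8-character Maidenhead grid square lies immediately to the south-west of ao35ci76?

Longitude extended square 7; −1 → 6.
Latitude extended square 6; −1 → 5.

AO35ci65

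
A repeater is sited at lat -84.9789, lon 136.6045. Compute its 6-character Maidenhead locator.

Add 180° to longitude and 90° to latitude: 316.6045, 5.0211.
Field: lon ⌊316.6045/20⌋ = 15 → P; lat ⌊5.0211/10⌋ = 0 → A.
Square: lon ⌊16.6045/2⌋ = 8; lat ⌊5.0211/1⌋ = 5.
Subsquare: lon ⌊0.6045/0.0833333⌋ = 7 → h; lat ⌊0.0211/0.0416667⌋ = 0 → a.

PA85ha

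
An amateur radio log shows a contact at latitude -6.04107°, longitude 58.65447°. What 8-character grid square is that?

Add 180° to longitude and 90° to latitude: 238.65447, 83.95893.
Field: 238.65447/20 → 11 → L, 83.95893/10 → 8 → I; chars LI.
Square: 18.65447/2 → 9, 3.95893/1 → 3; chars 93.
Subsquare: 0.65447/0.0833333 → 7 → h, 0.95893/0.0416667 → 23 → x; chars hx.
Extended square: 0.07114/0.00833333 → 8, 0.00060/0.00416667 → 0; chars 80.

LI93hx80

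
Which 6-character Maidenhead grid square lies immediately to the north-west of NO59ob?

Longitude subsquare o = 14; −1 → 13 = n.
Latitude subsquare b = 1; +1 → 2 = c.

NO59nc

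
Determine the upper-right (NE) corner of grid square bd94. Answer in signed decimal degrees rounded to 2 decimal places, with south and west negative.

Field B=1, D=3: +1·20° lon, +3·10° lat → SW at lon -160°, lat -60°.
Square 9, 4: +9·2° lon, +4·1° lat → SW at lon -142°, lat -56°.
Cell spans 2° lon × 1° lat. NE corner is SW corner plus one full cell.
latitude -55.00, longitude -140.00.

-55.00, -140.00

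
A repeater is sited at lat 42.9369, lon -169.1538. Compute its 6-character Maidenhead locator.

AN52kw

Offset from 180°W / 90°S: lon 10.8462°, lat 132.9369°.
Field (20°×10°, letters A–R): 10.8462/20 → 0 → A, 132.9369/10 → 13 → N; chars AN.
Square (2°×1°, digits 0–9): 10.8462/2 → 5, 2.9369/1 → 2; chars 52.
Subsquare (5′×2.5′, letters a–x): 0.8462/0.0833333 → 10 → k, 0.9369/0.0416667 → 22 → w; chars kw.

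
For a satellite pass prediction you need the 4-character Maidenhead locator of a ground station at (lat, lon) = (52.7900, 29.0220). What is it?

KO42

Offset from 180°W / 90°S: lon 209.02°, lat 142.79°.
Field (20°×10°, letters A–R): lon ⌊209.02/20⌋ = 10 → K; lat ⌊142.79/10⌋ = 14 → O.
Square (2°×1°, digits 0–9): lon ⌊9.02/2⌋ = 4; lat ⌊2.79/1⌋ = 2.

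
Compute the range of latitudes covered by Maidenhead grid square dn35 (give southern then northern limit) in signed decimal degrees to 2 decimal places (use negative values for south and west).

45.00, 46.00

Field D=3, N=13: +3·20° lon, +13·10° lat → SW at lon -120°, lat 40°.
Square 3, 5: +3·2° lon, +5·1° lat → SW at lon -114°, lat 45°.
Cell spans 2° lon × 1° lat.
south 45.00, north 46.00.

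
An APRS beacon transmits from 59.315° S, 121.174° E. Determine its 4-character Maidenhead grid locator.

Add 180° to longitude and 90° to latitude: 301.17, 30.69.
Field: lon ⌊301.17/20⌋ = 15 → P; lat ⌊30.69/10⌋ = 3 → D.
Square: lon ⌊1.17/2⌋ = 0; lat ⌊0.69/1⌋ = 0.

PD00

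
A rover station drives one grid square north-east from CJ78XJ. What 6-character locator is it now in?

Longitude subsquare x = 23; +1 → 24, wraps to 0 = a, carry into square.
Longitude square 7; +1 → 8.
Latitude subsquare j = 9; +1 → 10 = k.

CJ88ak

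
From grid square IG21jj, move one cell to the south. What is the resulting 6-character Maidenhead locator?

IG21ji

Latitude subsquare j = 9; −1 → 8 = i.
The longitude characters are unchanged.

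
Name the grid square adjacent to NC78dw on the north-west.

NC78cx

Longitude subsquare d = 3; −1 → 2 = c.
Latitude subsquare w = 22; +1 → 23 = x.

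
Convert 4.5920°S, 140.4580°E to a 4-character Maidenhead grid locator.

Shift to the Maidenhead origin (180°W, 90°S): lon 320.46, lat 85.41.
Field (20°×10°, letters A–R): 320.46/20 → 16 → Q, 85.41/10 → 8 → I; chars QI.
Square (2°×1°, digits 0–9): 0.46/2 → 0, 5.41/1 → 5; chars 05.

QI05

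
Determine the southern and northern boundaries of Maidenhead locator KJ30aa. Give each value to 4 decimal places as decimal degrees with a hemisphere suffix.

0.0000° N, 0.0417° N

Field K=10, J=9: +10·20° lon, +9·10° lat → SW at lon 20°, lat 0°.
Square 3, 0: +3·2° lon, +0·1° lat → SW at lon 26°, lat 0°.
Subsquare a=0, a=0: +0·0.0833333° lon, +0·0.0416667° lat → SW at lon 26°, lat 0°.
Cell spans 0.0833333° lon × 0.0416667° lat.
south 0.0000° N, north 0.0417° N.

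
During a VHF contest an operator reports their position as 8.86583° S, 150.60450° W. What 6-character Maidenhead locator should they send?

Offset from 180°W / 90°S: lon 29.3955°, lat 81.1342°.
Field: lon ⌊29.3955/20⌋ = 1 → B; lat ⌊81.1342/10⌋ = 8 → I.
Square: lon ⌊9.3955/2⌋ = 4; lat ⌊1.1342/1⌋ = 1.
Subsquare: lon ⌊1.3955/0.0833333⌋ = 16 → q; lat ⌊0.1342/0.0416667⌋ = 3 → d.

BI41qd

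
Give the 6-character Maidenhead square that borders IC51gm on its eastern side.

IC51hm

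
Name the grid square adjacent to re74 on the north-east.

RE85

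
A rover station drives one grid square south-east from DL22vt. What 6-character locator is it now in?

DL22ws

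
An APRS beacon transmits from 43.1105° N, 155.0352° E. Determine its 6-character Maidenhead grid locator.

QN73mc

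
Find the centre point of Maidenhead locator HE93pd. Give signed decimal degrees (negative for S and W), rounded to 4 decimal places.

-46.8542, -20.7083

Field H=7, E=4: +7·20° lon, +4·10° lat → SW at lon -40°, lat -50°.
Square 9, 3: +9·2° lon, +3·1° lat → SW at lon -22°, lat -47°.
Subsquare p=15, d=3: +15·0.0833333° lon, +3·0.0416667° lat → SW at lon -20.75°, lat -46.875°.
Cell spans 0.0833333° lon × 0.0416667° lat. Centre is SW corner plus half of each.
latitude -46.8542, longitude -20.7083.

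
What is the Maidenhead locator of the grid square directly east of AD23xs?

AD33as

Longitude subsquare x = 23; +1 → 24, wraps to 0 = a, carry into square.
Longitude square 2; +1 → 3.
The latitude characters are unchanged.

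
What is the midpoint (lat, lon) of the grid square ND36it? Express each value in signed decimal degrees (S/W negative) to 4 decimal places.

-53.1875, 86.7083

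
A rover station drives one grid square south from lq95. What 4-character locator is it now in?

LQ94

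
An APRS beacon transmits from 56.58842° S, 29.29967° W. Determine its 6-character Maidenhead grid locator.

HD53ij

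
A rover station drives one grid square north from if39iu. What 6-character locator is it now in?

Latitude subsquare u = 20; +1 → 21 = v.
The longitude characters are unchanged.

IF39iv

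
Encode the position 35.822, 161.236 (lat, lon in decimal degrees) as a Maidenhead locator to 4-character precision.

Add 180° to longitude and 90° to latitude: 341.24, 125.82.
Field: lon ⌊341.24/20⌋ = 17 → R; lat ⌊125.82/10⌋ = 12 → M.
Square: lon ⌊1.24/2⌋ = 0; lat ⌊5.82/1⌋ = 5.

RM05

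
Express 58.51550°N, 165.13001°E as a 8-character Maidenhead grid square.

Add 180° to longitude and 90° to latitude: 345.13001, 148.51550.
Field: lon ⌊345.13001/20⌋ = 17 → R; lat ⌊148.51550/10⌋ = 14 → O.
Square: lon ⌊5.13001/2⌋ = 2; lat ⌊8.51550/1⌋ = 8.
Subsquare: lon ⌊1.13001/0.0833333⌋ = 13 → n; lat ⌊0.51550/0.0416667⌋ = 12 → m.
Extended square: lon ⌊0.04668/0.00833333⌋ = 5; lat ⌊0.01550/0.00416667⌋ = 3.

RO28nm53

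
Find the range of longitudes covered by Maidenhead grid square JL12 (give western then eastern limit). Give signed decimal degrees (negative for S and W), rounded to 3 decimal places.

Field J=9, L=11: +9·20° lon, +11·10° lat → SW at lon 0°, lat 20°.
Square 1, 2: +1·2° lon, +2·1° lat → SW at lon 2°, lat 22°.
Cell spans 2° lon × 1° lat.
west 2.000, east 4.000.

2.000, 4.000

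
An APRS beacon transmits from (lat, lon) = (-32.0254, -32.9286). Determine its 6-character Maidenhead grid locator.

Add 180° to longitude and 90° to latitude: 147.0714, 57.9746.
Field (20°×10°, letters A–R): lon ⌊147.0714/20⌋ = 7 → H; lat ⌊57.9746/10⌋ = 5 → F.
Square (2°×1°, digits 0–9): lon ⌊7.0714/2⌋ = 3; lat ⌊7.9746/1⌋ = 7.
Subsquare (5′×2.5′, letters a–x): lon ⌊1.0714/0.0833333⌋ = 12 → m; lat ⌊0.9746/0.0416667⌋ = 23 → x.

HF37mx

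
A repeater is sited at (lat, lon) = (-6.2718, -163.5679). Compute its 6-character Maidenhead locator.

Shift to the Maidenhead origin (180°W, 90°S): lon 16.4321, lat 83.7282.
Field (20°×10°, letters A–R): 16.4321/20 → 0 → A, 83.7282/10 → 8 → I; chars AI.
Square (2°×1°, digits 0–9): 16.4321/2 → 8, 3.7282/1 → 3; chars 83.
Subsquare (5′×2.5′, letters a–x): 0.4321/0.0833333 → 5 → f, 0.7282/0.0416667 → 17 → r; chars fr.

AI83fr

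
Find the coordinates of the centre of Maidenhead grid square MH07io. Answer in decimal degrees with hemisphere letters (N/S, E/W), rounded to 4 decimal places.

Field M=12, H=7: +12·20° lon, +7·10° lat → SW at lon 60°, lat -20°.
Square 0, 7: +0·2° lon, +7·1° lat → SW at lon 60°, lat -13°.
Subsquare i=8, o=14: +8·0.0833333° lon, +14·0.0416667° lat → SW at lon 60.6667°, lat -12.4167°.
Cell spans 0.0833333° lon × 0.0416667° lat. Centre is SW corner plus half of each.
latitude 12.3958° S, longitude 60.7083° E.

12.3958° S, 60.7083° E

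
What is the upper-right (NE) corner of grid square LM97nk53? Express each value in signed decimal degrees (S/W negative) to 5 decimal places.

37.43333, 59.13333

Field L=11, M=12: +11·20° lon, +12·10° lat → SW at lon 40°, lat 30°.
Square 9, 7: +9·2° lon, +7·1° lat → SW at lon 58°, lat 37°.
Subsquare n=13, k=10: +13·0.0833333° lon, +10·0.0416667° lat → SW at lon 59.0833°, lat 37.4167°.
Extended square 5, 3: +5·0.00833333° lon, +3·0.00416667° lat → SW at lon 59.125°, lat 37.4292°.
Cell spans 0.00833333° lon × 0.00416667° lat. NE corner is SW corner plus one full cell.
latitude 37.43333, longitude 59.13333.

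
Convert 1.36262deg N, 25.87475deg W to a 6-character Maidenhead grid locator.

HJ71bi

Add 180° to longitude and 90° to latitude: 154.1252, 91.3626.
Field (20°×10°, letters A–R): 154.1252/20 → 7 → H, 91.3626/10 → 9 → J; chars HJ.
Square (2°×1°, digits 0–9): 14.1252/2 → 7, 1.3626/1 → 1; chars 71.
Subsquare (5′×2.5′, letters a–x): 0.1252/0.0833333 → 1 → b, 0.3626/0.0416667 → 8 → i; chars bi.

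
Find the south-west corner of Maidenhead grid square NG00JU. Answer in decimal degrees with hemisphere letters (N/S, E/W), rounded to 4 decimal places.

Field N=13, G=6: +13·20° lon, +6·10° lat → SW at lon 80°, lat -30°.
Square 0, 0: +0·2° lon, +0·1° lat → SW at lon 80°, lat -30°.
Subsquare j=9, u=20: +9·0.0833333° lon, +20·0.0416667° lat → SW at lon 80.75°, lat -29.1667°.
latitude 29.1667° S, longitude 80.7500° E.

29.1667° S, 80.7500° E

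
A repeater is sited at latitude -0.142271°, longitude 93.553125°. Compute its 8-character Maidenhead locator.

NI69su65

Shift to the Maidenhead origin (180°W, 90°S): lon 273.55313, lat 89.85773.
Field: lon ⌊273.55313/20⌋ = 13 → N; lat ⌊89.85773/10⌋ = 8 → I.
Square: lon ⌊13.55313/2⌋ = 6; lat ⌊9.85773/1⌋ = 9.
Subsquare: lon ⌊1.55313/0.0833333⌋ = 18 → s; lat ⌊0.85773/0.0416667⌋ = 20 → u.
Extended square: lon ⌊0.05313/0.00833333⌋ = 6; lat ⌊0.02440/0.00416667⌋ = 5.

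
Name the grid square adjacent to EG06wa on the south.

EG05wx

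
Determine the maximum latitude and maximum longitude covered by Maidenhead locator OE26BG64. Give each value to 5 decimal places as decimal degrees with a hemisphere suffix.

43.72917° S, 104.14167° E

Field O=14, E=4: +14·20° lon, +4·10° lat → SW at lon 100°, lat -50°.
Square 2, 6: +2·2° lon, +6·1° lat → SW at lon 104°, lat -44°.
Subsquare b=1, g=6: +1·0.0833333° lon, +6·0.0416667° lat → SW at lon 104.083°, lat -43.75°.
Extended square 6, 4: +6·0.00833333° lon, +4·0.00416667° lat → SW at lon 104.133°, lat -43.7333°.
Cell spans 0.00833333° lon × 0.00416667° lat. NE corner is SW corner plus one full cell.
latitude 43.72917° S, longitude 104.14167° E.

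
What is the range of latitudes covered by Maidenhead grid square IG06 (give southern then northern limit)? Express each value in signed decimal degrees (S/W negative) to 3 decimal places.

-24.000, -23.000

Field I=8, G=6: +8·20° lon, +6·10° lat → SW at lon -20°, lat -30°.
Square 0, 6: +0·2° lon, +6·1° lat → SW at lon -20°, lat -24°.
Cell spans 2° lon × 1° lat.
south -24.000, north -23.000.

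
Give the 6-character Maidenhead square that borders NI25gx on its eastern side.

NI25hx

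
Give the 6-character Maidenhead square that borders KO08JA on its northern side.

KO08jb

Latitude subsquare a = 0; +1 → 1 = b.
The longitude characters are unchanged.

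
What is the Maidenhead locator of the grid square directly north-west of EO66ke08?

EO66je99

Longitude extended square 0; −1 → -1, wraps to 9, carry into subsquare.
Longitude subsquare k = 10; −1 → 9 = j.
Latitude extended square 8; +1 → 9.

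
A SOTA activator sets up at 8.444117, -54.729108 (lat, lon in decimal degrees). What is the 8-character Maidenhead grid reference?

GJ28pk26

Offset from 180°W / 90°S: lon 125.27089°, lat 98.44412°.
Field (20°×10°, letters A–R): lon ⌊125.27089/20⌋ = 6 → G; lat ⌊98.44412/10⌋ = 9 → J.
Square (2°×1°, digits 0–9): lon ⌊5.27089/2⌋ = 2; lat ⌊8.44412/1⌋ = 8.
Subsquare (5′×2.5′, letters a–x): lon ⌊1.27089/0.0833333⌋ = 15 → p; lat ⌊0.44412/0.0416667⌋ = 10 → k.
Extended square (30″×15″, digits 0–9): lon ⌊0.02089/0.00833333⌋ = 2; lat ⌊0.02745/0.00416667⌋ = 6.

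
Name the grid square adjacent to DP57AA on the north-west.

Longitude subsquare a = 0; −1 → -1, wraps to 23 = x, carry into square.
Longitude square 5; −1 → 4.
Latitude subsquare a = 0; +1 → 1 = b.

DP47xb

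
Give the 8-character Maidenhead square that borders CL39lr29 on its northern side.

Latitude extended square 9; +1 → 10, wraps to 0, carry into subsquare.
Latitude subsquare r = 17; +1 → 18 = s.
The longitude characters are unchanged.

CL39ls20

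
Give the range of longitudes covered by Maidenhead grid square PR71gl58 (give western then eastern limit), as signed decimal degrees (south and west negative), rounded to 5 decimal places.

134.54167, 134.55000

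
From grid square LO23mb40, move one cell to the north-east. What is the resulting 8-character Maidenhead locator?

LO23mb51

Longitude extended square 4; +1 → 5.
Latitude extended square 0; +1 → 1.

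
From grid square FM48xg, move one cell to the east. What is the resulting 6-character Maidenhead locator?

Longitude subsquare x = 23; +1 → 24, wraps to 0 = a, carry into square.
Longitude square 4; +1 → 5.
The latitude characters are unchanged.

FM58ag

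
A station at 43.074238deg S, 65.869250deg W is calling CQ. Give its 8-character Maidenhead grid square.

FE76bw52

Add 180° to longitude and 90° to latitude: 114.13075, 46.92576.
Field: lon ⌊114.13075/20⌋ = 5 → F; lat ⌊46.92576/10⌋ = 4 → E.
Square: lon ⌊14.13075/2⌋ = 7; lat ⌊6.92576/1⌋ = 6.
Subsquare: lon ⌊0.13075/0.0833333⌋ = 1 → b; lat ⌊0.92576/0.0416667⌋ = 22 → w.
Extended square: lon ⌊0.04742/0.00833333⌋ = 5; lat ⌊0.00910/0.00416667⌋ = 2.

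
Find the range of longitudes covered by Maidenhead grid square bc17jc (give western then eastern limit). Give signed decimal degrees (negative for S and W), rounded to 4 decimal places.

-157.2500, -157.1667

Field B=1, C=2: +1·20° lon, +2·10° lat → SW at lon -160°, lat -70°.
Square 1, 7: +1·2° lon, +7·1° lat → SW at lon -158°, lat -63°.
Subsquare j=9, c=2: +9·0.0833333° lon, +2·0.0416667° lat → SW at lon -157.25°, lat -62.9167°.
Cell spans 0.0833333° lon × 0.0416667° lat.
west -157.2500, east -157.1667.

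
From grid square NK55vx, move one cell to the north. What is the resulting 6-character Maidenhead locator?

NK56va

Latitude subsquare x = 23; +1 → 24, wraps to 0 = a, carry into square.
Latitude square 5; +1 → 6.
The longitude characters are unchanged.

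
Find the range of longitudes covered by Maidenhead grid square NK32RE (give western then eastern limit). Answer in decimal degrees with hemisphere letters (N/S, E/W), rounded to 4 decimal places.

87.4167° E, 87.5000° E

Field N=13, K=10: +13·20° lon, +10·10° lat → SW at lon 80°, lat 10°.
Square 3, 2: +3·2° lon, +2·1° lat → SW at lon 86°, lat 12°.
Subsquare r=17, e=4: +17·0.0833333° lon, +4·0.0416667° lat → SW at lon 87.4167°, lat 12.1667°.
Cell spans 0.0833333° lon × 0.0416667° lat.
west 87.4167° E, east 87.5000° E.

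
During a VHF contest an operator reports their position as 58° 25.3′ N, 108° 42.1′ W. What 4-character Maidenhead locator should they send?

Shift to the Maidenhead origin (180°W, 90°S): lon 71.30, lat 148.42.
Field: 71.30/20 → 3 → D, 148.42/10 → 14 → O; chars DO.
Square: 11.30/2 → 5, 8.42/1 → 8; chars 58.

DO58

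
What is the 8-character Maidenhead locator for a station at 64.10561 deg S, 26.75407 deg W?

HC65ov94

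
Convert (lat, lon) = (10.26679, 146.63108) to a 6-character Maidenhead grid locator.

QK30hg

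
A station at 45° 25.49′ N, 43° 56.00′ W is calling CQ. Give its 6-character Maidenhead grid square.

GN85ak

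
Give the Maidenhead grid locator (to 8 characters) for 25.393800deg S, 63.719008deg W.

Add 180° to longitude and 90° to latitude: 116.28099, 64.60620.
Field: lon ⌊116.28099/20⌋ = 5 → F; lat ⌊64.60620/10⌋ = 6 → G.
Square: lon ⌊16.28099/2⌋ = 8; lat ⌊4.60620/1⌋ = 4.
Subsquare: lon ⌊0.28099/0.0833333⌋ = 3 → d; lat ⌊0.60620/0.0416667⌋ = 14 → o.
Extended square: lon ⌊0.03099/0.00833333⌋ = 3; lat ⌊0.02287/0.00416667⌋ = 5.

FG84do35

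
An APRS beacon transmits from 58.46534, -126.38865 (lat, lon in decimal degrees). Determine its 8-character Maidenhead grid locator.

Offset from 180°W / 90°S: lon 53.61135°, lat 148.46534°.
Field: 53.61135/20 → 2 → C, 148.46534/10 → 14 → O; chars CO.
Square: 13.61135/2 → 6, 8.46534/1 → 8; chars 68.
Subsquare: 1.61135/0.0833333 → 19 → t, 0.46534/0.0416667 → 11 → l; chars tl.
Extended square: 0.02802/0.00833333 → 3, 0.00701/0.00416667 → 1; chars 31.

CO68tl31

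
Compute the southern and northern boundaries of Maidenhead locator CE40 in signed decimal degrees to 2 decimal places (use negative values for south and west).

Field C=2, E=4: +2·20° lon, +4·10° lat → SW at lon -140°, lat -50°.
Square 4, 0: +4·2° lon, +0·1° lat → SW at lon -132°, lat -50°.
Cell spans 2° lon × 1° lat.
south -50.00, north -49.00.

-50.00, -49.00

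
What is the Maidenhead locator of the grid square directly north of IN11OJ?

IN11ok

Latitude subsquare j = 9; +1 → 10 = k.
The longitude characters are unchanged.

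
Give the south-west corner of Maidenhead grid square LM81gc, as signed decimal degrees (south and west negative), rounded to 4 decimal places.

31.0833, 56.5000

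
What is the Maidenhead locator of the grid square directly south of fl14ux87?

FL14ux86

Latitude extended square 7; −1 → 6.
The longitude characters are unchanged.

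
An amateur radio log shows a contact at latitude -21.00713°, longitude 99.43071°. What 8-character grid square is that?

NG98rx18

Add 180° to longitude and 90° to latitude: 279.43071, 68.99287.
Field (20°×10°, letters A–R): lon ⌊279.43071/20⌋ = 13 → N; lat ⌊68.99287/10⌋ = 6 → G.
Square (2°×1°, digits 0–9): lon ⌊19.43071/2⌋ = 9; lat ⌊8.99287/1⌋ = 8.
Subsquare (5′×2.5′, letters a–x): lon ⌊1.43071/0.0833333⌋ = 17 → r; lat ⌊0.99287/0.0416667⌋ = 23 → x.
Extended square (30″×15″, digits 0–9): lon ⌊0.01404/0.00833333⌋ = 1; lat ⌊0.03454/0.00416667⌋ = 8.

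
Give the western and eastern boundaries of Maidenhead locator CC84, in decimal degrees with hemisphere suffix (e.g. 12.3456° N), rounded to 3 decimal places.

Field C=2, C=2: +2·20° lon, +2·10° lat → SW at lon -140°, lat -70°.
Square 8, 4: +8·2° lon, +4·1° lat → SW at lon -124°, lat -66°.
Cell spans 2° lon × 1° lat.
west 124.000° W, east 122.000° W.

124.000° W, 122.000° W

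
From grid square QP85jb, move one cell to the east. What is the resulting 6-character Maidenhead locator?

Longitude subsquare j = 9; +1 → 10 = k.
The latitude characters are unchanged.

QP85kb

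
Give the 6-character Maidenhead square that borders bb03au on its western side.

Longitude subsquare a = 0; −1 → -1, wraps to 23 = x, carry into square.
Longitude square 0; −1 → -1, wraps to 9, carry into field.
Longitude field B = 1; −1 → 0 = A.
The latitude characters are unchanged.

AB93xu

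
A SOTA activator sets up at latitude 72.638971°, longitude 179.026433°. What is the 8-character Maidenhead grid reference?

RQ92mp33

Offset from 180°W / 90°S: lon 359.02643°, lat 162.63897°.
Field: 359.02643/20 → 17 → R, 162.63897/10 → 16 → Q; chars RQ.
Square: 19.02643/2 → 9, 2.63897/1 → 2; chars 92.
Subsquare: 1.02643/0.0833333 → 12 → m, 0.63897/0.0416667 → 15 → p; chars mp.
Extended square: 0.02643/0.00833333 → 3, 0.01397/0.00416667 → 3; chars 33.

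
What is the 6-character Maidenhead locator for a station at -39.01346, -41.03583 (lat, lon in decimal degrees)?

GF90lx

Offset from 180°W / 90°S: lon 138.9642°, lat 50.9865°.
Field: lon ⌊138.9642/20⌋ = 6 → G; lat ⌊50.9865/10⌋ = 5 → F.
Square: lon ⌊18.9642/2⌋ = 9; lat ⌊0.9865/1⌋ = 0.
Subsquare: lon ⌊0.9642/0.0833333⌋ = 11 → l; lat ⌊0.9865/0.0416667⌋ = 23 → x.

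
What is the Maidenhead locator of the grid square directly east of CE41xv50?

CE41xv60

Longitude extended square 5; +1 → 6.
The latitude characters are unchanged.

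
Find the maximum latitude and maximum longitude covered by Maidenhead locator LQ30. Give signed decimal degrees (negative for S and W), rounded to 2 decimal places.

71.00, 48.00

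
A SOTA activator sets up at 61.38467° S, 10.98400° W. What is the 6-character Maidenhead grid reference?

Offset from 180°W / 90°S: lon 169.0160°, lat 28.6153°.
Field: 169.0160/20 → 8 → I, 28.6153/10 → 2 → C; chars IC.
Square: 9.0160/2 → 4, 8.6153/1 → 8; chars 48.
Subsquare: 1.0160/0.0833333 → 12 → m, 0.6153/0.0416667 → 14 → o; chars mo.

IC48mo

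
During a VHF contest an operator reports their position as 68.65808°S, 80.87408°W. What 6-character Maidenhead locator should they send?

EC91ni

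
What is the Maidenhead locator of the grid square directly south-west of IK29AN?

IK19xm

Longitude subsquare a = 0; −1 → -1, wraps to 23 = x, carry into square.
Longitude square 2; −1 → 1.
Latitude subsquare n = 13; −1 → 12 = m.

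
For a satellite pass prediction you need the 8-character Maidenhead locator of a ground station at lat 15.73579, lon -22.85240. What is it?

Offset from 180°W / 90°S: lon 157.14760°, lat 105.73579°.
Field: lon ⌊157.14760/20⌋ = 7 → H; lat ⌊105.73579/10⌋ = 10 → K.
Square: lon ⌊17.14760/2⌋ = 8; lat ⌊5.73579/1⌋ = 5.
Subsquare: lon ⌊1.14760/0.0833333⌋ = 13 → n; lat ⌊0.73579/0.0416667⌋ = 17 → r.
Extended square: lon ⌊0.06427/0.00833333⌋ = 7; lat ⌊0.02746/0.00416667⌋ = 6.

HK85nr76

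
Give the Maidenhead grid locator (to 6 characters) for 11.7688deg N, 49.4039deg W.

Offset from 180°W / 90°S: lon 130.5961°, lat 101.7688°.
Field: lon ⌊130.5961/20⌋ = 6 → G; lat ⌊101.7688/10⌋ = 10 → K.
Square: lon ⌊10.5961/2⌋ = 5; lat ⌊1.7688/1⌋ = 1.
Subsquare: lon ⌊0.5961/0.0833333⌋ = 7 → h; lat ⌊0.7688/0.0416667⌋ = 18 → s.

GK51hs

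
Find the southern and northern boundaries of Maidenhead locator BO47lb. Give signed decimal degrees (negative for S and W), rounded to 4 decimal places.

57.0417, 57.0833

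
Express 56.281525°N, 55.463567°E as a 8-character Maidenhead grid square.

LO76rg57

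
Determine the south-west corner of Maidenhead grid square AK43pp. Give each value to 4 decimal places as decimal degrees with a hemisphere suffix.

Field A=0, K=10: +0·20° lon, +10·10° lat → SW at lon -180°, lat 10°.
Square 4, 3: +4·2° lon, +3·1° lat → SW at lon -172°, lat 13°.
Subsquare p=15, p=15: +15·0.0833333° lon, +15·0.0416667° lat → SW at lon -170.75°, lat 13.625°.
latitude 13.6250° N, longitude 170.7500° W.

13.6250° N, 170.7500° W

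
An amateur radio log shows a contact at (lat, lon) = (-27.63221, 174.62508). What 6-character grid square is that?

Shift to the Maidenhead origin (180°W, 90°S): lon 354.6251, lat 62.3678.
Field: 354.6251/20 → 17 → R, 62.3678/10 → 6 → G; chars RG.
Square: 14.6251/2 → 7, 2.3678/1 → 2; chars 72.
Subsquare: 0.6251/0.0833333 → 7 → h, 0.3678/0.0416667 → 8 → i; chars hi.

RG72hi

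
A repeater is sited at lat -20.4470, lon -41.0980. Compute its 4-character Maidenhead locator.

Shift to the Maidenhead origin (180°W, 90°S): lon 138.90, lat 69.55.
Field: lon ⌊138.90/20⌋ = 6 → G; lat ⌊69.55/10⌋ = 6 → G.
Square: lon ⌊18.90/2⌋ = 9; lat ⌊9.55/1⌋ = 9.

GG99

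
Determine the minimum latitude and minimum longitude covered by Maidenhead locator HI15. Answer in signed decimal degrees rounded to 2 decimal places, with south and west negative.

-5.00, -38.00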